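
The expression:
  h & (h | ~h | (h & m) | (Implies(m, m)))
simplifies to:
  h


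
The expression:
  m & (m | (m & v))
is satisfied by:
  {m: True}


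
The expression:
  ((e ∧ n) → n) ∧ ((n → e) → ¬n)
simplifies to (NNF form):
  ¬e ∨ ¬n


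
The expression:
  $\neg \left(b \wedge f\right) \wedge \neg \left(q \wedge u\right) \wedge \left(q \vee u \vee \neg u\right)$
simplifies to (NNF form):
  $\left(\neg b \wedge \neg q\right) \vee \left(\neg b \wedge \neg u\right) \vee \left(\neg f \wedge \neg q\right) \vee \left(\neg f \wedge \neg u\right)$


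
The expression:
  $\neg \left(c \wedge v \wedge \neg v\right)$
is always true.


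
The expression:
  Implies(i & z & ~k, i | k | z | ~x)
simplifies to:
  True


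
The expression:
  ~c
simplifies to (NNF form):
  ~c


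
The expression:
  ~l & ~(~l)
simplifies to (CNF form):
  False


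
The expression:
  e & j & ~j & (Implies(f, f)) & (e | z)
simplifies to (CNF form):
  False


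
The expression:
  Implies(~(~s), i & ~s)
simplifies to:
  ~s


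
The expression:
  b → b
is always true.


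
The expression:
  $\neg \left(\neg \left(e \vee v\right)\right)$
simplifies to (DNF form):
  $e \vee v$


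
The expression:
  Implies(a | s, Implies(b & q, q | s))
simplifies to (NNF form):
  True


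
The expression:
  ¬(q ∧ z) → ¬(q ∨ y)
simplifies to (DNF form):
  (q ∧ z) ∨ (¬q ∧ ¬y)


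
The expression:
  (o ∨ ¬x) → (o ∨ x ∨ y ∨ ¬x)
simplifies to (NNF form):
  True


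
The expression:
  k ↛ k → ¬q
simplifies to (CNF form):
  True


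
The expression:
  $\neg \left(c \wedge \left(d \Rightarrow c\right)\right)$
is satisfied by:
  {c: False}


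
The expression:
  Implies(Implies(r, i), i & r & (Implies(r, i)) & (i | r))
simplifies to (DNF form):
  r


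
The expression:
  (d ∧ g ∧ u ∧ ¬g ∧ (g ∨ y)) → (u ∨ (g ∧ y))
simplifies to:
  True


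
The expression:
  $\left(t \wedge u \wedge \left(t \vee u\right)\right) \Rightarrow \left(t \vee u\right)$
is always true.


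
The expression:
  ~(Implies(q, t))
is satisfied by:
  {q: True, t: False}


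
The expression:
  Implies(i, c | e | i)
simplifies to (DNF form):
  True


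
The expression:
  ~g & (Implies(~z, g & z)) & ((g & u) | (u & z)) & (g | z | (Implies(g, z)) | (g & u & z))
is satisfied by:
  {z: True, u: True, g: False}


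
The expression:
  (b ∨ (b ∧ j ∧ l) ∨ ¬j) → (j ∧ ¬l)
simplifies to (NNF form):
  j ∧ (¬b ∨ ¬l)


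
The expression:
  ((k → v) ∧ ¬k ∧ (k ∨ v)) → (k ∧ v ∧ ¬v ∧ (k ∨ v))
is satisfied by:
  {k: True, v: False}
  {v: False, k: False}
  {v: True, k: True}


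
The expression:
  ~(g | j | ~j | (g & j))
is never true.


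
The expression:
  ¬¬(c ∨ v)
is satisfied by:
  {c: True, v: True}
  {c: True, v: False}
  {v: True, c: False}


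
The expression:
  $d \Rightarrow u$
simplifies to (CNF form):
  $u \vee \neg d$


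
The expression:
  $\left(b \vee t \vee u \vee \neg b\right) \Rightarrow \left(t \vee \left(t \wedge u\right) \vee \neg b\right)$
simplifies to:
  $t \vee \neg b$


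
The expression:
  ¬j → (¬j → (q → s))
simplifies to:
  j ∨ s ∨ ¬q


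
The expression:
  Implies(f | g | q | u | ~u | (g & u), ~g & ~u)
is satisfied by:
  {g: False, u: False}


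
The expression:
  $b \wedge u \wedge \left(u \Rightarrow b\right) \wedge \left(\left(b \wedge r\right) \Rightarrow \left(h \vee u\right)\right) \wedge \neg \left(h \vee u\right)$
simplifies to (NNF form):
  $\text{False}$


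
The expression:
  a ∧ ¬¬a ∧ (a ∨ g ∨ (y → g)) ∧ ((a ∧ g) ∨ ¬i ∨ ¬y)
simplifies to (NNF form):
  a ∧ (g ∨ ¬i ∨ ¬y)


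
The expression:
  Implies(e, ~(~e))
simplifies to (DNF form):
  True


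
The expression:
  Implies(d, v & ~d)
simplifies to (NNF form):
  ~d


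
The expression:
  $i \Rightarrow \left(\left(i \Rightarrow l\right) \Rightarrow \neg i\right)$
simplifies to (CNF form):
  $\neg i \vee \neg l$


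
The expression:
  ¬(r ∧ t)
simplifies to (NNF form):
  ¬r ∨ ¬t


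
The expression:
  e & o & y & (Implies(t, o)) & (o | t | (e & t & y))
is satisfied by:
  {e: True, o: True, y: True}


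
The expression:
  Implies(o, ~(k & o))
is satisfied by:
  {k: False, o: False}
  {o: True, k: False}
  {k: True, o: False}


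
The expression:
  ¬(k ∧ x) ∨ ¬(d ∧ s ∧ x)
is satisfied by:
  {s: False, k: False, d: False, x: False}
  {x: True, s: False, k: False, d: False}
  {d: True, s: False, k: False, x: False}
  {x: True, d: True, s: False, k: False}
  {k: True, x: False, s: False, d: False}
  {x: True, k: True, s: False, d: False}
  {d: True, k: True, x: False, s: False}
  {x: True, d: True, k: True, s: False}
  {s: True, d: False, k: False, x: False}
  {x: True, s: True, d: False, k: False}
  {d: True, s: True, x: False, k: False}
  {x: True, d: True, s: True, k: False}
  {k: True, s: True, d: False, x: False}
  {x: True, k: True, s: True, d: False}
  {d: True, k: True, s: True, x: False}


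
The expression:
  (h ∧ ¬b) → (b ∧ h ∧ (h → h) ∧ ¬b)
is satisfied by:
  {b: True, h: False}
  {h: False, b: False}
  {h: True, b: True}


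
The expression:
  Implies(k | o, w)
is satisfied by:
  {w: True, o: False, k: False}
  {w: True, k: True, o: False}
  {w: True, o: True, k: False}
  {w: True, k: True, o: True}
  {k: False, o: False, w: False}


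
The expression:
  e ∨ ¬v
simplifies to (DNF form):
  e ∨ ¬v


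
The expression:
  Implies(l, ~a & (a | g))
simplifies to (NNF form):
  ~l | (g & ~a)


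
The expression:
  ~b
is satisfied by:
  {b: False}


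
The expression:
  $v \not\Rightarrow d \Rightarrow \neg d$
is always true.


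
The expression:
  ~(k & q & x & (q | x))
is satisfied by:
  {k: False, q: False, x: False}
  {x: True, k: False, q: False}
  {q: True, k: False, x: False}
  {x: True, q: True, k: False}
  {k: True, x: False, q: False}
  {x: True, k: True, q: False}
  {q: True, k: True, x: False}


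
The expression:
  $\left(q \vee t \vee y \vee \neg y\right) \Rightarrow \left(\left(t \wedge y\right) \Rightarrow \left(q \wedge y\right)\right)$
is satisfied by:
  {q: True, t: False, y: False}
  {t: False, y: False, q: False}
  {y: True, q: True, t: False}
  {y: True, t: False, q: False}
  {q: True, t: True, y: False}
  {t: True, q: False, y: False}
  {y: True, t: True, q: True}


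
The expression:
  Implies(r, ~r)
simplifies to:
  ~r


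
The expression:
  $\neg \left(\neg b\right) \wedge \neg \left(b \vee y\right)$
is never true.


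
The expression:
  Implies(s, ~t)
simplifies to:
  ~s | ~t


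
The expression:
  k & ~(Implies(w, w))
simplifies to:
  False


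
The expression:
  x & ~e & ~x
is never true.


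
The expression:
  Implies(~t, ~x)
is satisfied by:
  {t: True, x: False}
  {x: False, t: False}
  {x: True, t: True}


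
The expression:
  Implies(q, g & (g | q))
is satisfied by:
  {g: True, q: False}
  {q: False, g: False}
  {q: True, g: True}


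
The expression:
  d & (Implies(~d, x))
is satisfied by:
  {d: True}


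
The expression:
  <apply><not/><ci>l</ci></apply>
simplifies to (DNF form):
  <apply><not/><ci>l</ci></apply>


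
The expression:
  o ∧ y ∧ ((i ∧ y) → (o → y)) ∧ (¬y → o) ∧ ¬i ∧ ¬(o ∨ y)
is never true.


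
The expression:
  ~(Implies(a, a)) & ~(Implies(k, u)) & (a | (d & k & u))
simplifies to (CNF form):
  False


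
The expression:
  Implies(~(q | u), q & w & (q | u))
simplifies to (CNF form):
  q | u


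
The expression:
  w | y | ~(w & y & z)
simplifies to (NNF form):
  True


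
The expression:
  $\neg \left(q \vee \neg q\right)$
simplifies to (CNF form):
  $\text{False}$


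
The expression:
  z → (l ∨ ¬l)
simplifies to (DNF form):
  True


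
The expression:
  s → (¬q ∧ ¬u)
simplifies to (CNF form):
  (¬q ∨ ¬s) ∧ (¬s ∨ ¬u)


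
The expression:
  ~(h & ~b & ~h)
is always true.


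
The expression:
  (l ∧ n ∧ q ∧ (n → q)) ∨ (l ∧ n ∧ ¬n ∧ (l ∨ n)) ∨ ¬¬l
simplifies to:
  l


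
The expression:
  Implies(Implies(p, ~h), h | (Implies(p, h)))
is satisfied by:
  {h: True, p: False}
  {p: False, h: False}
  {p: True, h: True}


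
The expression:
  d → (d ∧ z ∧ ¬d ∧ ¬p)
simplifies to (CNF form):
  ¬d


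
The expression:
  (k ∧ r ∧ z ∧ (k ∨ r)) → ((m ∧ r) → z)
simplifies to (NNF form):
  True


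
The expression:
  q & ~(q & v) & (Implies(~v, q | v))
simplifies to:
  q & ~v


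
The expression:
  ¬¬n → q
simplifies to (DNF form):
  q ∨ ¬n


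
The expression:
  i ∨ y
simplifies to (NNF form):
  i ∨ y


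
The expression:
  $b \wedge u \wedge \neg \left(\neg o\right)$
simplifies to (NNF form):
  $b \wedge o \wedge u$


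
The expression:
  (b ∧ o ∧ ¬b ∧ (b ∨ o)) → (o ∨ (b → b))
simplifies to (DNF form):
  True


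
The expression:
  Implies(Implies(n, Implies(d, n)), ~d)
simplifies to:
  ~d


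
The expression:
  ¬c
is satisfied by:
  {c: False}


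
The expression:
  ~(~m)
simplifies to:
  m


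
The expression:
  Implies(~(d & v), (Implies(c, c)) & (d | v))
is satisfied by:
  {d: True, v: True}
  {d: True, v: False}
  {v: True, d: False}


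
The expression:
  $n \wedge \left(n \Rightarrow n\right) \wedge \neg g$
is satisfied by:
  {n: True, g: False}


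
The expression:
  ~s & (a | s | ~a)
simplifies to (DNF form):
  ~s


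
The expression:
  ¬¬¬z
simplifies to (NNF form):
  ¬z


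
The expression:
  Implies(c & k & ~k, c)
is always true.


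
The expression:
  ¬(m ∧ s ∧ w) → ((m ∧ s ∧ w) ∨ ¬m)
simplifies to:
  (s ∧ w) ∨ ¬m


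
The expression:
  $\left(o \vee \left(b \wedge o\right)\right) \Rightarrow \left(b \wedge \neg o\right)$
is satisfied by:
  {o: False}


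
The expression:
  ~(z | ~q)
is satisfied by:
  {q: True, z: False}


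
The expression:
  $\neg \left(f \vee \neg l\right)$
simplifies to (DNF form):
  $l \wedge \neg f$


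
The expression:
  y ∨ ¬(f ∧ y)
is always true.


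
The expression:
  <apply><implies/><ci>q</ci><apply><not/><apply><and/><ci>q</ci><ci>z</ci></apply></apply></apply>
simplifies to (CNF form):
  <apply><or/><apply><not/><ci>q</ci></apply><apply><not/><ci>z</ci></apply></apply>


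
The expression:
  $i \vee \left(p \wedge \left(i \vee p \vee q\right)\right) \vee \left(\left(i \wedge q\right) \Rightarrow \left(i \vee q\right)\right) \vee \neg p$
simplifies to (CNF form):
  $\text{True}$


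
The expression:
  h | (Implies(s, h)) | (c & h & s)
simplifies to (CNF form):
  h | ~s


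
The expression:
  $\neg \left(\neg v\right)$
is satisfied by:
  {v: True}


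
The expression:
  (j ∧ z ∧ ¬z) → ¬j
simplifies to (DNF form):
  True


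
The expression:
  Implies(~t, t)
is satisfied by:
  {t: True}


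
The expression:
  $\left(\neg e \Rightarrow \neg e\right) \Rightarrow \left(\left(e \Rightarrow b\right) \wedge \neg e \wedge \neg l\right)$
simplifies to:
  $\neg e \wedge \neg l$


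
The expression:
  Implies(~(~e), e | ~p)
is always true.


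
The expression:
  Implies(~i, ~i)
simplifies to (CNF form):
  True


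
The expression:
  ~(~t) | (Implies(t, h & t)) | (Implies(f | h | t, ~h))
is always true.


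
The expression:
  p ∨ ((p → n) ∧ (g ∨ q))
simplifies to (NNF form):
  g ∨ p ∨ q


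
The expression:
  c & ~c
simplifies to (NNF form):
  False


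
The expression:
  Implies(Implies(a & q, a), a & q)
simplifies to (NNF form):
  a & q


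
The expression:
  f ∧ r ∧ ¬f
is never true.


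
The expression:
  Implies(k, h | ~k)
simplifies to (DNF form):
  h | ~k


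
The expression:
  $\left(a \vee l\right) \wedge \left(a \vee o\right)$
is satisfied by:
  {a: True, l: True, o: True}
  {a: True, l: True, o: False}
  {a: True, o: True, l: False}
  {a: True, o: False, l: False}
  {l: True, o: True, a: False}


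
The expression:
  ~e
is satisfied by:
  {e: False}


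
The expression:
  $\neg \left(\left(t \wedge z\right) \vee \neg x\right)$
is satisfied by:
  {x: True, t: False, z: False}
  {z: True, x: True, t: False}
  {t: True, x: True, z: False}


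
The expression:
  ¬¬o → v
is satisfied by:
  {v: True, o: False}
  {o: False, v: False}
  {o: True, v: True}


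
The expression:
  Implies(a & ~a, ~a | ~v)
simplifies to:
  True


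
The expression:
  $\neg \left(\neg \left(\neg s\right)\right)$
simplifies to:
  $\neg s$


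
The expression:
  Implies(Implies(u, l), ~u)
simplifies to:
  ~l | ~u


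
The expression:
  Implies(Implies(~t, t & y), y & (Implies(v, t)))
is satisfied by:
  {y: True, t: False}
  {t: False, y: False}
  {t: True, y: True}


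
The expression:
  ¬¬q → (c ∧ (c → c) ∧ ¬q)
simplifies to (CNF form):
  ¬q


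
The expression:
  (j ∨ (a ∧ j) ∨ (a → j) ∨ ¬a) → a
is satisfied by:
  {a: True}


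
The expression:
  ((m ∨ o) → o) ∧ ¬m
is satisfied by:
  {m: False}


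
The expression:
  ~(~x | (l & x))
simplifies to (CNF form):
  x & ~l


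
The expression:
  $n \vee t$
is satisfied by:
  {n: True, t: True}
  {n: True, t: False}
  {t: True, n: False}


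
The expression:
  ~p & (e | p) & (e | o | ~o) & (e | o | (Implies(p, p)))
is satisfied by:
  {e: True, p: False}


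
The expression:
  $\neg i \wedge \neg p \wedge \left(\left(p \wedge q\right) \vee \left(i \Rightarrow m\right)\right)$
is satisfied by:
  {i: False, p: False}


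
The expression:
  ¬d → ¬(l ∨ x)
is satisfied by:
  {d: True, x: False, l: False}
  {d: True, l: True, x: False}
  {d: True, x: True, l: False}
  {d: True, l: True, x: True}
  {l: False, x: False, d: False}


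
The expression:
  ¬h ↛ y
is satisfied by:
  {y: True, h: False}
  {h: False, y: False}
  {h: True, y: True}


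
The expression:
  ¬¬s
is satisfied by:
  {s: True}


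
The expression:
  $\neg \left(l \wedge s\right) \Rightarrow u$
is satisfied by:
  {l: True, u: True, s: True}
  {l: True, u: True, s: False}
  {u: True, s: True, l: False}
  {u: True, s: False, l: False}
  {l: True, s: True, u: False}


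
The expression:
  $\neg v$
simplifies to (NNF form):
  $\neg v$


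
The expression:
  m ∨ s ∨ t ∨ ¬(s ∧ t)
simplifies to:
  True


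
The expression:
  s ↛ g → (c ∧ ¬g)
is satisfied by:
  {g: True, c: True, s: False}
  {g: True, s: False, c: False}
  {c: True, s: False, g: False}
  {c: False, s: False, g: False}
  {g: True, c: True, s: True}
  {g: True, s: True, c: False}
  {c: True, s: True, g: False}


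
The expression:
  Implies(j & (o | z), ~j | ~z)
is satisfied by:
  {z: False, j: False}
  {j: True, z: False}
  {z: True, j: False}


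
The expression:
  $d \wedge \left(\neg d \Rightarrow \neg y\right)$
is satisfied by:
  {d: True}


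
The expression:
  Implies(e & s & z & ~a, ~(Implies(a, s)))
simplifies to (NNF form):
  a | ~e | ~s | ~z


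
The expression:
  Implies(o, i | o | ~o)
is always true.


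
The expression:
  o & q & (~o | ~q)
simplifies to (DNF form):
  False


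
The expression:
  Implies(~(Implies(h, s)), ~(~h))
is always true.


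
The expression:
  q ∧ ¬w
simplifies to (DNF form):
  q ∧ ¬w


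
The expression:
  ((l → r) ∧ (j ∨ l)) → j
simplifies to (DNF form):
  j ∨ ¬l ∨ ¬r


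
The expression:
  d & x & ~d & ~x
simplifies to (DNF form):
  False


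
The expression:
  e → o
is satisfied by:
  {o: True, e: False}
  {e: False, o: False}
  {e: True, o: True}


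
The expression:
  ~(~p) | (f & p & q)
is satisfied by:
  {p: True}


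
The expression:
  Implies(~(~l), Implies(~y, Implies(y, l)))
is always true.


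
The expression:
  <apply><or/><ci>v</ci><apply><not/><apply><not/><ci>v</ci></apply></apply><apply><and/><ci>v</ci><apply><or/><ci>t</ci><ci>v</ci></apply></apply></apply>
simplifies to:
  <ci>v</ci>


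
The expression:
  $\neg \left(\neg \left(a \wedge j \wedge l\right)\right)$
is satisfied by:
  {a: True, j: True, l: True}


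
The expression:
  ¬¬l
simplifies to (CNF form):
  l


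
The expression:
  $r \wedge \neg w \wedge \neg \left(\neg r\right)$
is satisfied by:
  {r: True, w: False}


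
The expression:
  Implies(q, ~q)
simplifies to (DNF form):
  ~q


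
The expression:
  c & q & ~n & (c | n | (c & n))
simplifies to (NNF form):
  c & q & ~n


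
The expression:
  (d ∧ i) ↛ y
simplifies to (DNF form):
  d ∧ i ∧ ¬y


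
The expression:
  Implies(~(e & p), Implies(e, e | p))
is always true.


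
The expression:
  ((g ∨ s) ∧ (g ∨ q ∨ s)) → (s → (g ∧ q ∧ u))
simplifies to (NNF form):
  (g ∧ q ∧ u) ∨ ¬s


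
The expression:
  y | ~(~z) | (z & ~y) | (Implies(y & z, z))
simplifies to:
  True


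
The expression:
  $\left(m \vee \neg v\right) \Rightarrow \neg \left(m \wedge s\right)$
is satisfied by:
  {s: False, m: False}
  {m: True, s: False}
  {s: True, m: False}


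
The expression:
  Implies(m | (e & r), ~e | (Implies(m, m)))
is always true.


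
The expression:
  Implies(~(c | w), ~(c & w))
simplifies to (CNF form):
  True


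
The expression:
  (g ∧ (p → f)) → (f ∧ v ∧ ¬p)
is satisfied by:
  {v: True, p: True, f: False, g: False}
  {p: True, f: False, g: False, v: False}
  {v: True, f: False, g: False, p: False}
  {v: False, f: False, g: False, p: False}
  {v: True, p: True, f: True, g: False}
  {p: True, f: True, v: False, g: False}
  {v: True, f: True, p: False, g: False}
  {f: True, p: False, g: False, v: False}
  {v: True, g: True, p: True, f: False}
  {g: True, p: True, v: False, f: False}
  {v: True, g: True, f: True, p: False}


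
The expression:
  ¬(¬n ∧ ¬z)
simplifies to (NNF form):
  n ∨ z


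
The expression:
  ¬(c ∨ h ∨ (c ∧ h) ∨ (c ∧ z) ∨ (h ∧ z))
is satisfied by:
  {h: False, c: False}


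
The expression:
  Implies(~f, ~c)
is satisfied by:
  {f: True, c: False}
  {c: False, f: False}
  {c: True, f: True}


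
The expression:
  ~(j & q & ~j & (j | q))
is always true.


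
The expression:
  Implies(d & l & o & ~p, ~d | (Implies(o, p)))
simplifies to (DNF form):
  p | ~d | ~l | ~o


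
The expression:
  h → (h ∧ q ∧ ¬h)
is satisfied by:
  {h: False}


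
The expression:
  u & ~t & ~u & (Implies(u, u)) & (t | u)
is never true.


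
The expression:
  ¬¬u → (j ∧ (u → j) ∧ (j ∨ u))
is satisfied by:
  {j: True, u: False}
  {u: False, j: False}
  {u: True, j: True}


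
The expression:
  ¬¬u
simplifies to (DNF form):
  u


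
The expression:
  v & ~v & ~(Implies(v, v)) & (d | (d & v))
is never true.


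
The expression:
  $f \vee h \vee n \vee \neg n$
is always true.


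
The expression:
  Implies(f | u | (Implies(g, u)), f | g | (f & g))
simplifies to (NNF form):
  f | g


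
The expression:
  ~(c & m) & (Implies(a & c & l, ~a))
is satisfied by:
  {m: False, l: False, c: False, a: False}
  {a: True, m: False, l: False, c: False}
  {l: True, a: False, m: False, c: False}
  {a: True, l: True, m: False, c: False}
  {m: True, a: False, l: False, c: False}
  {a: True, m: True, l: False, c: False}
  {l: True, m: True, a: False, c: False}
  {a: True, l: True, m: True, c: False}
  {c: True, a: False, m: False, l: False}
  {c: True, a: True, m: False, l: False}
  {c: True, l: True, a: False, m: False}


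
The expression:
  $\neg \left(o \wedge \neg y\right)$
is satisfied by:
  {y: True, o: False}
  {o: False, y: False}
  {o: True, y: True}


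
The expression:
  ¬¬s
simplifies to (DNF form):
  s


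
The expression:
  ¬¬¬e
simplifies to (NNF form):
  ¬e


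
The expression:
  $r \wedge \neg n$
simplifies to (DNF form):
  $r \wedge \neg n$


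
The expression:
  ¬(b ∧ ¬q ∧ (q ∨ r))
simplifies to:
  q ∨ ¬b ∨ ¬r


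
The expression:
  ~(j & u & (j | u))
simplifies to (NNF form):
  ~j | ~u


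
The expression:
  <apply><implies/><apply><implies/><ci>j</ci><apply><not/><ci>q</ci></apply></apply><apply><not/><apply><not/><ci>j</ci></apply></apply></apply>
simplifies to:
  <ci>j</ci>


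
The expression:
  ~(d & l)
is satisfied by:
  {l: False, d: False}
  {d: True, l: False}
  {l: True, d: False}


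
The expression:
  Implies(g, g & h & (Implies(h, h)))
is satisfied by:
  {h: True, g: False}
  {g: False, h: False}
  {g: True, h: True}


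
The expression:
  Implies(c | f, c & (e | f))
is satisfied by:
  {e: True, f: False, c: False}
  {f: False, c: False, e: False}
  {c: True, e: True, f: False}
  {c: True, f: True, e: True}
  {c: True, f: True, e: False}


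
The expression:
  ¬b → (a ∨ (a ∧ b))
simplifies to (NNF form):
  a ∨ b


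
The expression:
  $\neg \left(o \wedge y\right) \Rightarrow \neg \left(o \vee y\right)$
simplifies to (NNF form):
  $\left(o \wedge y\right) \vee \left(\neg o \wedge \neg y\right)$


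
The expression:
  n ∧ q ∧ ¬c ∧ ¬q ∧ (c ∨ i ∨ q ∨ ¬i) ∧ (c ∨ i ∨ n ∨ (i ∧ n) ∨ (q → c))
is never true.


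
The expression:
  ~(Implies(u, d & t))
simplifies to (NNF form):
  u & (~d | ~t)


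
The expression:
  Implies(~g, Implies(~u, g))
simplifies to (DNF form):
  g | u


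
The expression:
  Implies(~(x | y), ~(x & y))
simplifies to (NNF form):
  True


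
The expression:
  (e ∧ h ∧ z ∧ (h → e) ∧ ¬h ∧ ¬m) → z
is always true.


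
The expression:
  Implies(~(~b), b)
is always true.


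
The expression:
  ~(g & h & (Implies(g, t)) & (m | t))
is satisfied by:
  {h: False, t: False, g: False}
  {g: True, h: False, t: False}
  {t: True, h: False, g: False}
  {g: True, t: True, h: False}
  {h: True, g: False, t: False}
  {g: True, h: True, t: False}
  {t: True, h: True, g: False}


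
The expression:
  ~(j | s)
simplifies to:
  ~j & ~s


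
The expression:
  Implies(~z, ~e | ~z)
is always true.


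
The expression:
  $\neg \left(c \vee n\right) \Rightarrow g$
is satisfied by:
  {n: True, c: True, g: True}
  {n: True, c: True, g: False}
  {n: True, g: True, c: False}
  {n: True, g: False, c: False}
  {c: True, g: True, n: False}
  {c: True, g: False, n: False}
  {g: True, c: False, n: False}


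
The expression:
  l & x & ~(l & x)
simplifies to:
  False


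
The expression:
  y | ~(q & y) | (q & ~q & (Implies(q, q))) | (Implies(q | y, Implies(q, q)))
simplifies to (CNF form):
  True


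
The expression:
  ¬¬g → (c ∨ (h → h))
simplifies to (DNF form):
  True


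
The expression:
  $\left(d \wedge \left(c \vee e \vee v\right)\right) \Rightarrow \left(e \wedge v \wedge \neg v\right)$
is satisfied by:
  {e: False, v: False, d: False, c: False}
  {c: True, e: False, v: False, d: False}
  {v: True, c: False, e: False, d: False}
  {c: True, v: True, e: False, d: False}
  {e: True, c: False, v: False, d: False}
  {c: True, e: True, v: False, d: False}
  {v: True, e: True, c: False, d: False}
  {c: True, v: True, e: True, d: False}
  {d: True, c: False, e: False, v: False}


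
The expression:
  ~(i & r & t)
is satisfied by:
  {t: False, i: False, r: False}
  {r: True, t: False, i: False}
  {i: True, t: False, r: False}
  {r: True, i: True, t: False}
  {t: True, r: False, i: False}
  {r: True, t: True, i: False}
  {i: True, t: True, r: False}


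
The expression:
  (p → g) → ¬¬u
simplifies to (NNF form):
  u ∨ (p ∧ ¬g)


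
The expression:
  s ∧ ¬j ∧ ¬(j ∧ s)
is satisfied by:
  {s: True, j: False}


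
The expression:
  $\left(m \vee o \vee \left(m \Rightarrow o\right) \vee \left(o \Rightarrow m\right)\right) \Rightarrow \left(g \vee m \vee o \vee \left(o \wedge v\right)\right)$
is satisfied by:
  {o: True, m: True, g: True}
  {o: True, m: True, g: False}
  {o: True, g: True, m: False}
  {o: True, g: False, m: False}
  {m: True, g: True, o: False}
  {m: True, g: False, o: False}
  {g: True, m: False, o: False}


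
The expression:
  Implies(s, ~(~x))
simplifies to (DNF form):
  x | ~s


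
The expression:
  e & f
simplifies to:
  e & f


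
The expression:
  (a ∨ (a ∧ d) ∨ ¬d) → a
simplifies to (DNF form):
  a ∨ d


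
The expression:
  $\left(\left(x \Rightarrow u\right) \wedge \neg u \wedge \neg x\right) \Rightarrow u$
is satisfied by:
  {x: True, u: True}
  {x: True, u: False}
  {u: True, x: False}


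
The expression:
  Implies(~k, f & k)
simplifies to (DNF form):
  k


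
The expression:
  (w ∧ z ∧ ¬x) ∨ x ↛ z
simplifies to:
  (w ∨ x) ∧ (x ∨ z) ∧ (¬x ∨ ¬z)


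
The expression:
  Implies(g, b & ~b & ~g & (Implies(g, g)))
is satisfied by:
  {g: False}


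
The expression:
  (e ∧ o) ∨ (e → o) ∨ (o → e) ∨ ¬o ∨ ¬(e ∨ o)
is always true.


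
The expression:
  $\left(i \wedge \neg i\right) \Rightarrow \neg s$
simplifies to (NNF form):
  $\text{True}$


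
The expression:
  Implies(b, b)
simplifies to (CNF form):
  True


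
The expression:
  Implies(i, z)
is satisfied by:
  {z: True, i: False}
  {i: False, z: False}
  {i: True, z: True}


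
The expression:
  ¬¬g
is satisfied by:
  {g: True}


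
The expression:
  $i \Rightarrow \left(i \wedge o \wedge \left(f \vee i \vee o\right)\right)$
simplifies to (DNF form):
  $o \vee \neg i$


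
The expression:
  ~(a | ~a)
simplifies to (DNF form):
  False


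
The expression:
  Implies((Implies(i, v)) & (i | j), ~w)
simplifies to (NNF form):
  ~w | (i & ~v) | (~i & ~j)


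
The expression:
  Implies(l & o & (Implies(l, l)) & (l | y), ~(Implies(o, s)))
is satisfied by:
  {l: False, o: False, s: False}
  {s: True, l: False, o: False}
  {o: True, l: False, s: False}
  {s: True, o: True, l: False}
  {l: True, s: False, o: False}
  {s: True, l: True, o: False}
  {o: True, l: True, s: False}


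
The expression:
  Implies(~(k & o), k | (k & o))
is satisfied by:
  {k: True}


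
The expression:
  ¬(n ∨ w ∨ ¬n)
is never true.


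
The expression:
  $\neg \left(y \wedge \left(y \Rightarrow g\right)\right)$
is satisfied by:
  {g: False, y: False}
  {y: True, g: False}
  {g: True, y: False}


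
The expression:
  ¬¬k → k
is always true.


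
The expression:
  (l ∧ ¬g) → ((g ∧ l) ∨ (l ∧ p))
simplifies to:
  g ∨ p ∨ ¬l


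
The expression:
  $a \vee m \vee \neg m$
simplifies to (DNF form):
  $\text{True}$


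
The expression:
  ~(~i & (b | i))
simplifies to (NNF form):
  i | ~b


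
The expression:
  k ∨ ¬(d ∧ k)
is always true.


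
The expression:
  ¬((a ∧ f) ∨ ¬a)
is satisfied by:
  {a: True, f: False}


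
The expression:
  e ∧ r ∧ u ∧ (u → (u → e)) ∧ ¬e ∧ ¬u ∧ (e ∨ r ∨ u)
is never true.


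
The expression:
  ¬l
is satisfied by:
  {l: False}


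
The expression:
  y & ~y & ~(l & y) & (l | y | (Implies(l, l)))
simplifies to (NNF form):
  False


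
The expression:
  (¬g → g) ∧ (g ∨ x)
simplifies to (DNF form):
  g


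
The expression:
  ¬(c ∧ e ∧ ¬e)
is always true.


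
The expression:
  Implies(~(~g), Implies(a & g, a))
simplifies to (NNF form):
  True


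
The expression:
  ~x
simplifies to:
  ~x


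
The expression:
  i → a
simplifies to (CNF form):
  a ∨ ¬i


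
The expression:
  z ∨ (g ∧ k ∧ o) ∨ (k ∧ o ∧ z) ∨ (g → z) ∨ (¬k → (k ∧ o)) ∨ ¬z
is always true.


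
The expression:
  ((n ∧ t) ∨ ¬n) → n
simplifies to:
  n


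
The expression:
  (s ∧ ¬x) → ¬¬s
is always true.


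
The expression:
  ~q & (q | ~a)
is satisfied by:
  {q: False, a: False}


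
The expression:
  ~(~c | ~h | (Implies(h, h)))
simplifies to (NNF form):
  False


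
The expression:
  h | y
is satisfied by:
  {y: True, h: True}
  {y: True, h: False}
  {h: True, y: False}


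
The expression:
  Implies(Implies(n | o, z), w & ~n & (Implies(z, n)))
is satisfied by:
  {n: True, o: True, w: True, z: False}
  {n: True, o: True, z: False, w: False}
  {n: True, w: True, z: False, o: False}
  {n: True, z: False, w: False, o: False}
  {o: True, w: True, z: False, n: False}
  {o: True, z: False, w: False, n: False}
  {w: True, o: False, z: False, n: False}


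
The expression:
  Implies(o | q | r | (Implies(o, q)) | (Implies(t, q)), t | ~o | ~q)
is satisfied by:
  {t: True, o: False, q: False}
  {o: False, q: False, t: False}
  {t: True, q: True, o: False}
  {q: True, o: False, t: False}
  {t: True, o: True, q: False}
  {o: True, t: False, q: False}
  {t: True, q: True, o: True}


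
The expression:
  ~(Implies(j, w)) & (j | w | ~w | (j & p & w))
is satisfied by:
  {j: True, w: False}


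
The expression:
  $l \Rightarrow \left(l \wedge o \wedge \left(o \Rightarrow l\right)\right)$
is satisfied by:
  {o: True, l: False}
  {l: False, o: False}
  {l: True, o: True}


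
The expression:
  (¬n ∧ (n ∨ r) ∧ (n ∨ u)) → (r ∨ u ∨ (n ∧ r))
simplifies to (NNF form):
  True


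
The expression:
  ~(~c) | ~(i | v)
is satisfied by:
  {c: True, v: False, i: False}
  {i: True, c: True, v: False}
  {c: True, v: True, i: False}
  {i: True, c: True, v: True}
  {i: False, v: False, c: False}


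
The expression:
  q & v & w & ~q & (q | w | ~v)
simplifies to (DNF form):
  False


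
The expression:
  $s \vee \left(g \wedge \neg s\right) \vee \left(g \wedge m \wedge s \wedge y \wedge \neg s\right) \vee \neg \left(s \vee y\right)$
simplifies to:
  $g \vee s \vee \neg y$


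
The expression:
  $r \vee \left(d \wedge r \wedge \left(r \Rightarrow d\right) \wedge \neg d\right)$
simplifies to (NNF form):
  $r$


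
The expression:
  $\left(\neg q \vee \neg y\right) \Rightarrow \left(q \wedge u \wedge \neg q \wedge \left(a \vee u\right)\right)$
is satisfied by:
  {y: True, q: True}


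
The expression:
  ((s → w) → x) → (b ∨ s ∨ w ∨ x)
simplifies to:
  True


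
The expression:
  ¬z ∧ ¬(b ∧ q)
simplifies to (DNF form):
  (¬b ∧ ¬z) ∨ (¬q ∧ ¬z)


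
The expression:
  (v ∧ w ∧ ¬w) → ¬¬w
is always true.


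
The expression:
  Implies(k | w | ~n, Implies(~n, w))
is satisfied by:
  {n: True, w: True}
  {n: True, w: False}
  {w: True, n: False}


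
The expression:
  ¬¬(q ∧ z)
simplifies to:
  q ∧ z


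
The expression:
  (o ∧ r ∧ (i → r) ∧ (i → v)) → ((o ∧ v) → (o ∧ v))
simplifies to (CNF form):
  True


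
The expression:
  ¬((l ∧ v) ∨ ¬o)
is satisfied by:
  {o: True, l: False, v: False}
  {v: True, o: True, l: False}
  {l: True, o: True, v: False}


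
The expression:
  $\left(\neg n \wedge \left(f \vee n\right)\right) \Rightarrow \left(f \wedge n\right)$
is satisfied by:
  {n: True, f: False}
  {f: False, n: False}
  {f: True, n: True}


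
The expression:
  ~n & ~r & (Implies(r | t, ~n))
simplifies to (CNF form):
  ~n & ~r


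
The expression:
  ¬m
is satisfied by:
  {m: False}


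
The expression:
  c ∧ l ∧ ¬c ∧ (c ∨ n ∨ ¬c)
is never true.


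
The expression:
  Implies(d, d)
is always true.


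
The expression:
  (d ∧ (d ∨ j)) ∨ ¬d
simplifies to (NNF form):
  True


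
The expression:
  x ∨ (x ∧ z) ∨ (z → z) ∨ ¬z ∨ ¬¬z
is always true.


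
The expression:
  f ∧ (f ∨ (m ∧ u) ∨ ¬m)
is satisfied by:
  {f: True}


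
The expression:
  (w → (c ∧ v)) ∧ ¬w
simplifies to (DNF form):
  ¬w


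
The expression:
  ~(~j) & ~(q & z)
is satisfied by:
  {j: True, q: False, z: False}
  {z: True, j: True, q: False}
  {q: True, j: True, z: False}


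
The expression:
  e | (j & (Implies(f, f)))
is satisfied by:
  {e: True, j: True}
  {e: True, j: False}
  {j: True, e: False}


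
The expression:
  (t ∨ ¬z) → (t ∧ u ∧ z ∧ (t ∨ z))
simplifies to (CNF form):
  z ∧ (u ∨ ¬t)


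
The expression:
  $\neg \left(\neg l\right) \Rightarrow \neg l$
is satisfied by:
  {l: False}


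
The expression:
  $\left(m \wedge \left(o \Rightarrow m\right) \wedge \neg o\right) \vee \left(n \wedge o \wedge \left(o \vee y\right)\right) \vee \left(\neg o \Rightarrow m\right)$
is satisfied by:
  {o: True, m: True}
  {o: True, m: False}
  {m: True, o: False}


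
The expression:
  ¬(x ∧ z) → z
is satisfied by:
  {z: True}


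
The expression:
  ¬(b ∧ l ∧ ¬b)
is always true.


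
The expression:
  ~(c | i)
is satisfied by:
  {i: False, c: False}


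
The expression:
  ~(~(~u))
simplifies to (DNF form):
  ~u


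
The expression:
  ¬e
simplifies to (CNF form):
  ¬e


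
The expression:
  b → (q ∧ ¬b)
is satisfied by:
  {b: False}


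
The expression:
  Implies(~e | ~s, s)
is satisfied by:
  {s: True}


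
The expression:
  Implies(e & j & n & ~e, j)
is always true.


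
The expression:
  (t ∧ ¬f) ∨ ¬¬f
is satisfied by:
  {t: True, f: True}
  {t: True, f: False}
  {f: True, t: False}


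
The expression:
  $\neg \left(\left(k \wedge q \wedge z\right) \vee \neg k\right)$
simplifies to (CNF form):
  $k \wedge \left(\neg q \vee \neg z\right)$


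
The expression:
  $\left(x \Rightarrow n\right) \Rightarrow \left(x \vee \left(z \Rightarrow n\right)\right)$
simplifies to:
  $n \vee x \vee \neg z$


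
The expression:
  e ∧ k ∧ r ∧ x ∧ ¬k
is never true.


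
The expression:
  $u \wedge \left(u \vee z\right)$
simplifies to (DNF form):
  $u$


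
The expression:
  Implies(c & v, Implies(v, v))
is always true.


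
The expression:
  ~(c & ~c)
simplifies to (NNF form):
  True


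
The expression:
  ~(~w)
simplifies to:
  w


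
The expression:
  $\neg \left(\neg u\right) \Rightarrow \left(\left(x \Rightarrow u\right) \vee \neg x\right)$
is always true.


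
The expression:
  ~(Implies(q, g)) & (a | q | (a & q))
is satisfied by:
  {q: True, g: False}


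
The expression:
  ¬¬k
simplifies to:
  k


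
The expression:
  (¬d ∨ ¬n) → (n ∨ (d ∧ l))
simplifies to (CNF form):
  (d ∨ n) ∧ (l ∨ n)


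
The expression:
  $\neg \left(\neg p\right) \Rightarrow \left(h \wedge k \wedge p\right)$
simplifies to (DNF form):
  $\left(h \wedge k\right) \vee \neg p$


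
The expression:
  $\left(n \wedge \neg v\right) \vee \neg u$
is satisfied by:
  {n: True, v: False, u: False}
  {v: False, u: False, n: False}
  {n: True, v: True, u: False}
  {v: True, n: False, u: False}
  {u: True, n: True, v: False}


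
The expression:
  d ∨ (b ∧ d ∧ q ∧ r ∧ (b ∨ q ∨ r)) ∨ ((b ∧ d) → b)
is always true.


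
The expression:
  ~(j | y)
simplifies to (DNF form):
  ~j & ~y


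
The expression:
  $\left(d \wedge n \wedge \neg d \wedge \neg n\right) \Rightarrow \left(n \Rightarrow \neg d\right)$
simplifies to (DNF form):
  $\text{True}$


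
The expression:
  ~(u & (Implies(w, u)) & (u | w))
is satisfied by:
  {u: False}


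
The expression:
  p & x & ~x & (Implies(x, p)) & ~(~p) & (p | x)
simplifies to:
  False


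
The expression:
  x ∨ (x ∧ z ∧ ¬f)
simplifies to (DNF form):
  x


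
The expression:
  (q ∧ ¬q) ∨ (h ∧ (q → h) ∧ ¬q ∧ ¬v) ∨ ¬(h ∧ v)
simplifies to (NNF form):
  ¬h ∨ ¬v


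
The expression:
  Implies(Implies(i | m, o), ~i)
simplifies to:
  ~i | ~o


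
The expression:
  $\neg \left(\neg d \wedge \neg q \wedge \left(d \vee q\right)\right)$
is always true.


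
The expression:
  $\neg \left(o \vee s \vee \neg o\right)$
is never true.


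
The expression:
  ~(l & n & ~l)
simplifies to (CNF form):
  True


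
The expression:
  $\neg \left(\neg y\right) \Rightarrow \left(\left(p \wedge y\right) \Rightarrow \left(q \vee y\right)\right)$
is always true.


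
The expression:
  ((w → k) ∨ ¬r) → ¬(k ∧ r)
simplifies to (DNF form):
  ¬k ∨ ¬r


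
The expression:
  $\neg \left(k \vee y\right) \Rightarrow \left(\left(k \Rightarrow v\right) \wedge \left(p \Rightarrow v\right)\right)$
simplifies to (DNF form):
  $k \vee v \vee y \vee \neg p$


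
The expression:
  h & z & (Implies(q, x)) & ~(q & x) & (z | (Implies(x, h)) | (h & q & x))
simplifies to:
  h & z & ~q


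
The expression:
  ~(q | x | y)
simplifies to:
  ~q & ~x & ~y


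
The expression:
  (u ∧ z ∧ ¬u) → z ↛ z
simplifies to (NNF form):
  True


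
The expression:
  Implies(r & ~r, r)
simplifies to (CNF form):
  True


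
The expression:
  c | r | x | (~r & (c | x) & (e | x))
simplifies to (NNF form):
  c | r | x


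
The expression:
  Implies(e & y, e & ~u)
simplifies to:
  ~e | ~u | ~y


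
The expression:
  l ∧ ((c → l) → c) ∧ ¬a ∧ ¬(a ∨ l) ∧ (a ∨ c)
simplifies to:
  False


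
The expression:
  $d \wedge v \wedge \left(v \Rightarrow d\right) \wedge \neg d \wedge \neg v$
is never true.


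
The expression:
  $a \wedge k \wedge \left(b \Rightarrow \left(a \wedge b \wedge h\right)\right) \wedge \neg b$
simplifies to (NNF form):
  $a \wedge k \wedge \neg b$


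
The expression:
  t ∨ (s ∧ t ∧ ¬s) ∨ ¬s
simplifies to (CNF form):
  t ∨ ¬s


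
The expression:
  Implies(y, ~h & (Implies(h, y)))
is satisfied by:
  {h: False, y: False}
  {y: True, h: False}
  {h: True, y: False}


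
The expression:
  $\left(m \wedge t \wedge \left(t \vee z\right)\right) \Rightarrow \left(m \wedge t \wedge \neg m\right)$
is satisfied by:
  {m: False, t: False}
  {t: True, m: False}
  {m: True, t: False}


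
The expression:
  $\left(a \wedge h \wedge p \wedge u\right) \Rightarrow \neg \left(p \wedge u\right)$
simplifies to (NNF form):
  $\neg a \vee \neg h \vee \neg p \vee \neg u$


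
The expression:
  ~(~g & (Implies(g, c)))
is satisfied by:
  {g: True}


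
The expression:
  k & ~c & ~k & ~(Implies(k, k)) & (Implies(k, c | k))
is never true.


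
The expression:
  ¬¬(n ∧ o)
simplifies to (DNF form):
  n ∧ o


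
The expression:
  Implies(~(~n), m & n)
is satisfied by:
  {m: True, n: False}
  {n: False, m: False}
  {n: True, m: True}


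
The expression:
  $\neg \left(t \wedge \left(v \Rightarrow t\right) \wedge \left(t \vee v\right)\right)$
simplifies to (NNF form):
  $\neg t$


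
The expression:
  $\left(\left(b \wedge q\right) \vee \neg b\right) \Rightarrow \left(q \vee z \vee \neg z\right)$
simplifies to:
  $\text{True}$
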